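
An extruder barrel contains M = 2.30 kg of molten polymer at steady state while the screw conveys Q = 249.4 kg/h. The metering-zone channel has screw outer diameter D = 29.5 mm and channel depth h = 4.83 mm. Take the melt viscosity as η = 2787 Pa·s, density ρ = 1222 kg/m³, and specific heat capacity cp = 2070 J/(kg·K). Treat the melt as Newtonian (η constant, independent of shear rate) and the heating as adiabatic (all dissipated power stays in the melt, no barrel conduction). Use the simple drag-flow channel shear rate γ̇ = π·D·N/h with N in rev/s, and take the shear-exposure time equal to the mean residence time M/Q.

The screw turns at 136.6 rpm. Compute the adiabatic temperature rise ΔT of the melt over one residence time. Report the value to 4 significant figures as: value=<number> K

value=69.80 K

Throughput in SI: Q_s = 249.4 kg/h ÷ 3600 s/h = 0.0692778 kg/s
Mean residence time: t_res = M/Q_s = 2.30 kg / 0.0692778 kg/s = 33.1997 s
Convert to SI: D = 0.0295 m, h = 0.00483 m, N = 136.6/60 = 2.27667 rev/s
γ̇ = π D N / h = (π)(0.0295)(2.27667) / 0.00483 = 43.6842 s⁻¹
ΔT = η·γ̇²·t_res/(ρ·cp) = [2787 × 43.6842² × 33.1997] / [1222 × 2070] = 69.8036 K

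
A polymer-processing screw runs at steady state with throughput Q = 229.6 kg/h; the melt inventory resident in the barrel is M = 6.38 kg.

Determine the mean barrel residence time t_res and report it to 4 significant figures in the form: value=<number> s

value=100.0 s

Q_s = Q / 3600 = 229.6 / 3600 = 0.0637778 kg/s
Mean residence time: t_res = M/Q_s = 6.38 kg / 0.0637778 kg/s = 100.035 s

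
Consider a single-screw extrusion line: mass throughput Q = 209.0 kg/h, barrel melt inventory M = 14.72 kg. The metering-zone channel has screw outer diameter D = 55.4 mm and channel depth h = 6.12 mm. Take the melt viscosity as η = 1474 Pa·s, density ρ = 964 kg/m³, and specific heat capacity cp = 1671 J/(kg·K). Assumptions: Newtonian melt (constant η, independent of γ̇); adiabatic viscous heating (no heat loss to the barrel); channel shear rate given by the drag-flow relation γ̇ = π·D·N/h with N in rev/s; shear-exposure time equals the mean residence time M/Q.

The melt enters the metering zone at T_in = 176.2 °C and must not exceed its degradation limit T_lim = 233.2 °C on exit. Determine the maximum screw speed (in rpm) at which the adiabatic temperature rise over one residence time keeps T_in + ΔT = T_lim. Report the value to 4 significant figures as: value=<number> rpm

Q_s = Q / 3600 = 209.0 / 3600 = 0.0580556 kg/s
t_res = M / Q_s = 14.72 ÷ 0.0580556 = 253.55 s
D = 55.4 mm = 0.0554 m;  h = 6.12 mm = 0.00612 m
ΔT_a = T_lim − T_in = 233.2 − 176.2 = 57 K
Invert ΔT = ηγ̇²t_res/(ρcp) for γ̇: γ̇_max² = ΔT_a ρ cp / (η t_res) = 57·964·1671 / (1474·253.55) = 245.678 s⁻²
Take the square root: γ̇_max = √(245.678) = 15.6741 s⁻¹
N_max = γ̇_max·h / (π·D) = 15.6741 · 0.00612 / (π · 0.0554) = 0.551157 rev/s = 33.0694 rpm

value=33.07 rpm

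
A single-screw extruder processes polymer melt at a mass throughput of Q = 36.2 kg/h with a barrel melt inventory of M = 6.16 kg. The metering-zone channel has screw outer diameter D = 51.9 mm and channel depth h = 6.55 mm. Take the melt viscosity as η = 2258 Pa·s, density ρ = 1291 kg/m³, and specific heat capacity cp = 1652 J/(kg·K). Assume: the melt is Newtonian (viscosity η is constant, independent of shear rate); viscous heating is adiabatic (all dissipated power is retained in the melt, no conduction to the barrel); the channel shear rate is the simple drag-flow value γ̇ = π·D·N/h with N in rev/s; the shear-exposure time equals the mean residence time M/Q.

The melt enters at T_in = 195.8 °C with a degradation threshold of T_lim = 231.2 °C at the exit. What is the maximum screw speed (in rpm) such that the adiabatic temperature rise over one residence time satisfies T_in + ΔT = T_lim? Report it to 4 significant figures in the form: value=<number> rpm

value=17.81 rpm

Throughput in SI: Q_s = 36.2 kg/h ÷ 3600 s/h = 0.0100556 kg/s
t_res = M / Q_s = 6.16 ÷ 0.0100556 = 612.597 s
Geometry in SI: D = 51.9 mm → 0.0519 m, h = 6.55 mm → 0.00655 m
ΔT_a = T_lim − T_in = 231.2 °C − 195.8 °C = 35.4 K
γ̇_max² = ΔT_a·ρ·cp / (η·t_res) = [35.4 × 1291 × 1652] / [2258 × 612.597] = 54.5809 s⁻²
γ̇_max = sqrt(54.5809) = 7.38789 s⁻¹
Solve γ̇ = πDN/h for N: N_max = γ̇_max·h/(π·D) = 7.38789 × 0.00655 / (π × 0.0519) = 0.296787 rev/s = 17.8072 rpm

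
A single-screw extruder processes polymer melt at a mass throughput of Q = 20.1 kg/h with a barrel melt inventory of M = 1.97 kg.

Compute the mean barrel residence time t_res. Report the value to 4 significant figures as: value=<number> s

value=352.8 s

Convert throughput: Q = 20.1 kg/h = 20.1/3600 = 0.00558333 kg/s
t_res = M / Q_s = 1.97 ÷ 0.00558333 = 352.836 s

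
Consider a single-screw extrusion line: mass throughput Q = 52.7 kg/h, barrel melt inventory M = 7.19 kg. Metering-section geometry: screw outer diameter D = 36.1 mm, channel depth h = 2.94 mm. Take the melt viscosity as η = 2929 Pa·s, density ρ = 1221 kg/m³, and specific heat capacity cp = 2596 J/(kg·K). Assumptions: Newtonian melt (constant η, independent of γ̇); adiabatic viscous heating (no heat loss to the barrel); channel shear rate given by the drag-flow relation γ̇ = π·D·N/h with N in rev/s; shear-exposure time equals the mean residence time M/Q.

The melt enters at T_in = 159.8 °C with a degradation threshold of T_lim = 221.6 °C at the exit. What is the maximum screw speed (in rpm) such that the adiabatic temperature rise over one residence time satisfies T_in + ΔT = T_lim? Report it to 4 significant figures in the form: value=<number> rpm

Q_s = Q / 3600 = 52.7 / 3600 = 0.0146389 kg/s
t_res = M / Q_s = 7.19 / 0.0146389 = 491.157 s
Geometry in SI: D = 36.1 mm → 0.0361 m, h = 2.94 mm → 0.00294 m
Allowable rise: ΔT_a = T_lim − T_in = 221.6 − 159.8 = 61.8 K
γ̇_max² = ΔT_a·ρ·cp / (η·t_res) = [61.8 × 1221 × 2596] / [2929 × 491.157] = 136.166 s⁻²
γ̇_max = sqrt(136.166) = 11.669 s⁻¹
Solve γ̇ = πDN/h for N: N_max = γ̇_max·h/(π·D) = 11.669 × 0.00294 / (π × 0.0361) = 0.302499 rev/s = 18.15 rpm

value=18.15 rpm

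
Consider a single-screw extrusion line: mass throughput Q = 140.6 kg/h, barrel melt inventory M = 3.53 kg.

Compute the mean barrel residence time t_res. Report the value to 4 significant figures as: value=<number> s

Q_s = Q / 3600 = 140.6 / 3600 = 0.0390556 kg/s
Mean residence time: t_res = M/Q_s = 3.53 kg / 0.0390556 kg/s = 90.3841 s

value=90.38 s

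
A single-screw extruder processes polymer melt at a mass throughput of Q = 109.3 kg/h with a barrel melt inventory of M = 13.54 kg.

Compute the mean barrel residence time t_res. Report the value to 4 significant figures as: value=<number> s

value=446.0 s

Throughput in SI: Q_s = 109.3 kg/h ÷ 3600 s/h = 0.0303611 kg/s
t_res = M / Q_s = 13.54 ÷ 0.0303611 = 445.965 s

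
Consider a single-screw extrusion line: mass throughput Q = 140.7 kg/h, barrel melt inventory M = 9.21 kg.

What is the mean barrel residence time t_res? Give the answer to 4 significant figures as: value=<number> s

Convert throughput: Q = 140.7 kg/h = 140.7/3600 = 0.0390833 kg/s
t_res = M / Q_s = 9.21 / 0.0390833 = 235.65 s

value=235.7 s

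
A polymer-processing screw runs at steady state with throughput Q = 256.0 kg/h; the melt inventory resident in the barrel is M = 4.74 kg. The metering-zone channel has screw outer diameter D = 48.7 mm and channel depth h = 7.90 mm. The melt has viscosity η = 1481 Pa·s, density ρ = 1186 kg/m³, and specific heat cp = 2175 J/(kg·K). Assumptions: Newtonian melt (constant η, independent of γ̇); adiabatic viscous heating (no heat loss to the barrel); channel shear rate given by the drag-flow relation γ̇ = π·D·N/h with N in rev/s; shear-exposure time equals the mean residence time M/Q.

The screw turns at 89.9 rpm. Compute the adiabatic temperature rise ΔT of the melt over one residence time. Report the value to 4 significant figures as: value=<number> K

value=32.22 K

Throughput in SI: Q_s = 256.0 kg/h ÷ 3600 s/h = 0.0711111 kg/s
Mean residence time: t_res = M/Q_s = 4.74 kg / 0.0711111 kg/s = 66.6562 s
Geometry in metres: D = 48.7 mm → 0.0487 m, h = 7.90 mm → 0.0079 m; screw speed N = 89.9 rpm = 1.49833 rev/s
γ̇ = π·D·N / h = π · 0.0487 · 1.49833 / 0.0079 = 29.0175 s⁻¹
Adiabatic rise: ΔT = η γ̇² t_res / (ρ cp) = 1481·(29.0175)²·66.6562 / (1186·2175) = 32.2235 K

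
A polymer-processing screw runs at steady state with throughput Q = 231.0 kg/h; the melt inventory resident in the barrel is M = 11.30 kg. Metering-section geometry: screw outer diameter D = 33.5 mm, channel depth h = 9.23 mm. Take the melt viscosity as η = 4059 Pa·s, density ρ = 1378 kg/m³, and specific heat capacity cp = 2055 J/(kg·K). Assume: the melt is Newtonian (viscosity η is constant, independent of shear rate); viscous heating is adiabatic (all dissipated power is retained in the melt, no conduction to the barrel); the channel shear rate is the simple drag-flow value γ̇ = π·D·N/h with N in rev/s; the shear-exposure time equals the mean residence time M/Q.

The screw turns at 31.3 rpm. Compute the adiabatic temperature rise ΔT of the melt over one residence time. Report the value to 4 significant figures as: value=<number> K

value=8.931 K

Convert throughput: Q = 231.0 kg/h = 231.0/3600 = 0.0641667 kg/s
t_res = M / Q_s = 11.30 / 0.0641667 = 176.104 s
Convert to SI: D = 0.0335 m, h = 0.00923 m, N = 31.3/60 = 0.521667 rev/s
Shear rate: γ̇ = πDN/h = π·0.0335·0.521667/0.00923 = 5.94821 s⁻¹
ΔT = η·γ̇²·t_res/(ρ·cp) = [4059 × 5.94821² × 176.104] / [1378 × 2055] = 8.93098 K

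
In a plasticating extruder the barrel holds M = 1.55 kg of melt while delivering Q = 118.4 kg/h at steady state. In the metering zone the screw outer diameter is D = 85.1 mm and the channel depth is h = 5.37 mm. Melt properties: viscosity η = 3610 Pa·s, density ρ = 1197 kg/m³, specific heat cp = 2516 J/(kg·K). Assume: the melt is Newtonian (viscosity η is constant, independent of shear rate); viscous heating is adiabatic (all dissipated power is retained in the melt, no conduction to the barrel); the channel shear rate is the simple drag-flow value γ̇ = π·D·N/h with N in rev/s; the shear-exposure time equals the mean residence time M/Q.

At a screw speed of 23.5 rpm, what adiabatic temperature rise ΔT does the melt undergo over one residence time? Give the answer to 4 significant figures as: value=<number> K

Q_s = Q / 3600 = 118.4 / 3600 = 0.0328889 kg/s
Mean residence time: t_res = M/Q_s = 1.55 kg / 0.0328889 kg/s = 47.1284 s
D = 85.1 mm = 0.0851 m;  h = 5.37 mm = 0.00537 m;  N = 23.5 rpm / 60 = 0.391667 rev/s
γ̇ = π·D·N / h = π · 0.0851 · 0.391667 / 0.00537 = 19.4994 s⁻¹
ΔT = η·γ̇²·t_res / (ρ·cp) = 3610 · (19.4994)² · 47.1284 / (1197 · 2516) = 21.4797 K

value=21.48 K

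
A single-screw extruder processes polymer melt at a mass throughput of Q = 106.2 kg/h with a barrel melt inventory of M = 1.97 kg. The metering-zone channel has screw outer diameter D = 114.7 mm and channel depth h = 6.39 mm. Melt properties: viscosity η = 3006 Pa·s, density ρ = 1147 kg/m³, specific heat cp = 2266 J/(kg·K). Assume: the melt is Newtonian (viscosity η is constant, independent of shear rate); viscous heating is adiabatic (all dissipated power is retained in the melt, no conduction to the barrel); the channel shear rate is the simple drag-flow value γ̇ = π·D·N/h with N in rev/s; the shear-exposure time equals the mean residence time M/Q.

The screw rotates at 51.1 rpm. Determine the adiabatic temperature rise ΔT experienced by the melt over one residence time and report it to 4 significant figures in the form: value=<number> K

Convert throughput: Q = 106.2 kg/h = 106.2/3600 = 0.0295 kg/s
Mean residence time: t_res = M/Q_s = 1.97 kg / 0.0295 kg/s = 66.7797 s
Convert to SI: D = 0.1147 m, h = 0.00639 m, N = 51.1/60 = 0.851667 rev/s
Shear rate: γ̇ = πDN/h = π·0.1147·0.851667/0.00639 = 48.0266 s⁻¹
ΔT = η·γ̇²·t_res / (ρ·cp) = 3006 · (48.0266)² · 66.7797 / (1147 · 2266) = 178.145 K

value=178.1 K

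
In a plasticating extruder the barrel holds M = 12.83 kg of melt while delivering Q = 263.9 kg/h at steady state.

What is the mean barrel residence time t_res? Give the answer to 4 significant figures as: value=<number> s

value=175.0 s

Throughput in SI: Q_s = 263.9 kg/h ÷ 3600 s/h = 0.0733056 kg/s
Mean residence time: t_res = M/Q_s = 12.83 kg / 0.0733056 kg/s = 175.021 s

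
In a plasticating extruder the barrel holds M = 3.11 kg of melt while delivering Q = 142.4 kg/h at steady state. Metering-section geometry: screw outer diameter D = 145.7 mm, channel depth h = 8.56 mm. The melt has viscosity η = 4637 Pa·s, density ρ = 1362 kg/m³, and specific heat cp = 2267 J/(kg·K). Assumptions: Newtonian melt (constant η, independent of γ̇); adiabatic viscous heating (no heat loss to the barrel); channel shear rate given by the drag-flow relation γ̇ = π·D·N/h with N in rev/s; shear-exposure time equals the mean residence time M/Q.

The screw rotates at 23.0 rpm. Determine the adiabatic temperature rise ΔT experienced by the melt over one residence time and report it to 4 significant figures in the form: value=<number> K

value=49.61 K

Convert throughput: Q = 142.4 kg/h = 142.4/3600 = 0.0395556 kg/s
t_res = M / Q_s = 3.11 ÷ 0.0395556 = 78.6236 s
D = 145.7 mm = 0.1457 m;  h = 8.56 mm = 0.00856 m;  N = 23.0 rpm / 60 = 0.383333 rev/s
γ̇ = π·D·N / h = π · 0.1457 · 0.383333 / 0.00856 = 20.498 s⁻¹
ΔT = η·γ̇²·t_res/(ρ·cp) = [4637 × 20.498² × 78.6236] / [1362 × 2267] = 49.6119 K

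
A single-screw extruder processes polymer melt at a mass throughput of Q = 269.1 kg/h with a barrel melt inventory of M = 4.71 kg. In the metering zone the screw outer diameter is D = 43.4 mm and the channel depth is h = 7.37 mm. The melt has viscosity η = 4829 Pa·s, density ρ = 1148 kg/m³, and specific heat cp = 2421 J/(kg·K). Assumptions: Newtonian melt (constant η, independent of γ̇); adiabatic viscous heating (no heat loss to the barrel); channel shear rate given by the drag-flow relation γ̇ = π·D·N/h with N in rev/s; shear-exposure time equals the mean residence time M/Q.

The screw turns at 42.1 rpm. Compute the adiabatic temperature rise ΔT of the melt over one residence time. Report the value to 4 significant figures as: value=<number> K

value=18.45 K

Q_s = Q / 3600 = 269.1 / 3600 = 0.07475 kg/s
Mean residence time: t_res = M/Q_s = 4.71 kg / 0.07475 kg/s = 63.01 s
Geometry in metres: D = 43.4 mm → 0.0434 m, h = 7.37 mm → 0.00737 m; screw speed N = 42.1 rpm = 0.701667 rev/s
γ̇ = π D N / h = (π)(0.0434)(0.701667) / 0.00737 = 12.9808 s⁻¹
ΔT = η·γ̇²·t_res/(ρ·cp) = [4829 × 12.9808² × 63.01] / [1148 × 2421] = 18.4474 K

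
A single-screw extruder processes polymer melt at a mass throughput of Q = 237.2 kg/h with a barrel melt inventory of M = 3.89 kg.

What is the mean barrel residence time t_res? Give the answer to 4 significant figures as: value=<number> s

value=59.04 s

Q_s = Q / 3600 = 237.2 / 3600 = 0.0658889 kg/s
Mean residence time: t_res = M/Q_s = 3.89 kg / 0.0658889 kg/s = 59.0388 s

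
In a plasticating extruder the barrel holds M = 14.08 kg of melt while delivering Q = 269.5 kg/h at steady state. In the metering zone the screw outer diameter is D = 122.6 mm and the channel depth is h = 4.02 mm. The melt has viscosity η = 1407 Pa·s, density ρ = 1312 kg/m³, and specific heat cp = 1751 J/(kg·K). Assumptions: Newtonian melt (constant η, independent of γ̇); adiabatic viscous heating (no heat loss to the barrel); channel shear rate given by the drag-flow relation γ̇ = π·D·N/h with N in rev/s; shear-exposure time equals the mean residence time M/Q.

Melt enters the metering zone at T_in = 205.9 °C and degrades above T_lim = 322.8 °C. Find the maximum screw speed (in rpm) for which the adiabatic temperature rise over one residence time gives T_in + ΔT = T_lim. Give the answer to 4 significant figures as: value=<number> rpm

Q_s = Q / 3600 = 269.5 / 3600 = 0.0748611 kg/s
Mean residence time: t_res = M/Q_s = 14.08 kg / 0.0748611 kg/s = 188.082 s
Geometry in SI: D = 122.6 mm → 0.1226 m, h = 4.02 mm → 0.00402 m
Allowable rise: ΔT_a = T_lim − T_in = 322.8 − 205.9 = 116.9 K
γ̇_max² = ΔT_a·ρ·cp / (η·t_res) = [116.9 × 1312 × 1751] / [1407 × 188.082] = 1014.83 s⁻²
γ̇_max = √1014.83 = 31.8564 s⁻¹
N_max = γ̇_max·h / (π·D) = 31.8564 · 0.00402 / (π · 0.1226) = 0.332493 rev/s = 19.9496 rpm

value=19.95 rpm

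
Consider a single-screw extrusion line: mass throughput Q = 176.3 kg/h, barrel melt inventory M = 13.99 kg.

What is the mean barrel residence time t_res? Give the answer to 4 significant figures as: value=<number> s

value=285.7 s

Convert throughput: Q = 176.3 kg/h = 176.3/3600 = 0.0489722 kg/s
Mean residence time: t_res = M/Q_s = 13.99 kg / 0.0489722 kg/s = 285.672 s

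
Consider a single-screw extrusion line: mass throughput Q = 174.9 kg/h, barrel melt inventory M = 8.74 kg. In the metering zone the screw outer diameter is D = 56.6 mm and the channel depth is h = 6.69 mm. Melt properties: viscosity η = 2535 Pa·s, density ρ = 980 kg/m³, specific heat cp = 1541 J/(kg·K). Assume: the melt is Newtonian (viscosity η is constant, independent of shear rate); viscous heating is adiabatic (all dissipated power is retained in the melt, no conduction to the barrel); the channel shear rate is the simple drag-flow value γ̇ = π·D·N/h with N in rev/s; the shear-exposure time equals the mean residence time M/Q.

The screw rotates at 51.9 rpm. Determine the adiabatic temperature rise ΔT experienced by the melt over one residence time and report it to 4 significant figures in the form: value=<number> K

Q_s = Q / 3600 = 174.9 / 3600 = 0.0485833 kg/s
t_res = M / Q_s = 8.74 / 0.0485833 = 179.897 s
Convert to SI: D = 0.0566 m, h = 0.00669 m, N = 51.9/60 = 0.865 rev/s
Shear rate: γ̇ = πDN/h = π·0.0566·0.865/0.00669 = 22.9909 s⁻¹
Adiabatic rise: ΔT = η γ̇² t_res / (ρ cp) = 2535·(22.9909)²·179.897 / (980·1541) = 159.62 K

value=159.6 K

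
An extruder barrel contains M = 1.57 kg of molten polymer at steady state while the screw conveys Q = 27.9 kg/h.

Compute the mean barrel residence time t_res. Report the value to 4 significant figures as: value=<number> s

value=202.6 s

Q_s = Q / 3600 = 27.9 / 3600 = 0.00775 kg/s
t_res = M / Q_s = 1.57 / 0.00775 = 202.581 s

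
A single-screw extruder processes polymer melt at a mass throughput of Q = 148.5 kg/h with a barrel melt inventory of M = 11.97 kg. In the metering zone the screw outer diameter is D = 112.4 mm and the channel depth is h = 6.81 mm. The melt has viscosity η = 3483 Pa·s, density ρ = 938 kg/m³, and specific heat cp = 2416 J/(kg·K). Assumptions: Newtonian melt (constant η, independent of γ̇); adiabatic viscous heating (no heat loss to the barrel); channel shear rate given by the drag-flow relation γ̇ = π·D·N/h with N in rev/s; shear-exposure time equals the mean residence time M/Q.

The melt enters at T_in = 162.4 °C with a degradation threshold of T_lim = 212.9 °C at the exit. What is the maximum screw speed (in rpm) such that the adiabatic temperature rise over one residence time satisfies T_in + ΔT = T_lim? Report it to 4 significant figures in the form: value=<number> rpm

Q_s = Q / 3600 = 148.5 / 3600 = 0.04125 kg/s
Mean residence time: t_res = M/Q_s = 11.97 kg / 0.04125 kg/s = 290.182 s
Geometry in SI: D = 112.4 mm → 0.1124 m, h = 6.81 mm → 0.00681 m
Allowable rise: ΔT_a = T_lim − T_in = 212.9 − 162.4 = 50.5 K
Invert ΔT = ηγ̇²t_res/(ρcp) for γ̇: γ̇_max² = ΔT_a ρ cp / (η t_res) = 50.5·938·2416 / (3483·290.182) = 113.232 s⁻²
γ̇_max = sqrt(113.232) = 10.641 s⁻¹
Solve γ̇ = πDN/h for N: N_max = γ̇_max·h/(π·D) = 10.641 × 0.00681 / (π × 0.1124) = 0.205218 rev/s = 12.3131 rpm

value=12.31 rpm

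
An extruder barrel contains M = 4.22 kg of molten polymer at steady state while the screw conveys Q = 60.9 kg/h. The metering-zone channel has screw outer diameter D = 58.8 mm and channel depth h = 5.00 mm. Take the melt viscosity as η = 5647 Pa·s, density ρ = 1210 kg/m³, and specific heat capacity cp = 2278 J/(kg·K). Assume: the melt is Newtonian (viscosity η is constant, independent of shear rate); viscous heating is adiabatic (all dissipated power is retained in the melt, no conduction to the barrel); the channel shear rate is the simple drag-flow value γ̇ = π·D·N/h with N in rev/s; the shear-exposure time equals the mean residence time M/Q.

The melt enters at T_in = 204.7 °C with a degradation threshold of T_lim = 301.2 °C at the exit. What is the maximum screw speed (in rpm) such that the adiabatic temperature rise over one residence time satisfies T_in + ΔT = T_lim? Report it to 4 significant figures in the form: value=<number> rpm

value=22.32 rpm

Throughput in SI: Q_s = 60.9 kg/h ÷ 3600 s/h = 0.0169167 kg/s
t_res = M / Q_s = 4.22 ÷ 0.0169167 = 249.458 s
Geometry in SI: D = 58.8 mm → 0.0588 m, h = 5.00 mm → 0.005 m
ΔT_a = T_lim − T_in = 301.2 − 204.7 = 96.5 K
γ̇_max² = ΔT_a·ρ·cp / (η·t_res) = [96.5 × 1210 × 2278] / [5647 × 249.458] = 188.821 s⁻²
Take the square root: γ̇_max = √(188.821) = 13.7412 s⁻¹
N_max = γ̇_max·h / (π·D) = 13.7412 · 0.005 / (π · 0.0588) = 0.371936 rev/s = 22.3162 rpm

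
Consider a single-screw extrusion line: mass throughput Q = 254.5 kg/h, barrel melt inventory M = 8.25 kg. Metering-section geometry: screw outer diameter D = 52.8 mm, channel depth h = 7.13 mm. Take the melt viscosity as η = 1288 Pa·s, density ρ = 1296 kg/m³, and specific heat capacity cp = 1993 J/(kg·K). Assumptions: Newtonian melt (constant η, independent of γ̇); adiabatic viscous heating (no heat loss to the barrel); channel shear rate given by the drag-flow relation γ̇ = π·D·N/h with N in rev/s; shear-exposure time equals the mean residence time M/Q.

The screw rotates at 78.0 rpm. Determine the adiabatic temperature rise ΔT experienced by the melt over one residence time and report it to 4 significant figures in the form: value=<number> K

value=53.23 K

Convert throughput: Q = 254.5 kg/h = 254.5/3600 = 0.0706944 kg/s
t_res = M / Q_s = 8.25 / 0.0706944 = 116.699 s
Geometry in metres: D = 52.8 mm → 0.0528 m, h = 7.13 mm → 0.00713 m; screw speed N = 78.0 rpm = 1.3 rev/s
γ̇ = π D N / h = (π)(0.0528)(1.3) / 0.00713 = 30.2439 s⁻¹
ΔT = η·γ̇²·t_res/(ρ·cp) = [1288 × 30.2439² × 116.699] / [1296 × 1993] = 53.2289 K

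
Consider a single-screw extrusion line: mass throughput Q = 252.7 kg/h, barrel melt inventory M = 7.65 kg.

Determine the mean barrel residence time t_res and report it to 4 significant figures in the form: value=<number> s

Throughput in SI: Q_s = 252.7 kg/h ÷ 3600 s/h = 0.0701944 kg/s
t_res = M / Q_s = 7.65 / 0.0701944 = 108.983 s

value=109.0 s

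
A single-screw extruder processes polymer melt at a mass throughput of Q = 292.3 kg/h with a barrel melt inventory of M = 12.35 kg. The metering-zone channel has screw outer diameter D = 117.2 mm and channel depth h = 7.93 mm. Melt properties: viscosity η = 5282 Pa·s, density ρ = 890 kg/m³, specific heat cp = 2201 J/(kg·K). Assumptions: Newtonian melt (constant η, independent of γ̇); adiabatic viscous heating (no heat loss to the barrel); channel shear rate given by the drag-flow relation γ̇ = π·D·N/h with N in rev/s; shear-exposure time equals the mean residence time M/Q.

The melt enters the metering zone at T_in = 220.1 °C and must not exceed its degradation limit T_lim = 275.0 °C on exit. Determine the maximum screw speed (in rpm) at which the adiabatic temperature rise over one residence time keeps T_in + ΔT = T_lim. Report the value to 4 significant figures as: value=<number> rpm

value=14.95 rpm

Convert throughput: Q = 292.3 kg/h = 292.3/3600 = 0.0811944 kg/s
t_res = M / Q_s = 12.35 / 0.0811944 = 152.104 s
Geometry in SI: D = 117.2 mm → 0.1172 m, h = 7.93 mm → 0.00793 m
ΔT_a = T_lim − T_in = 275.0 °C − 220.1 °C = 54.9 K
γ̇_max² = ΔT_a·ρ·cp / (η·t_res) = [54.9 × 890 × 2201] / [5282 × 152.104] = 133.858 s⁻²
γ̇_max = √133.858 = 11.5697 s⁻¹
N_max = γ̇_max h / (πD) = 11.5697·0.00793/(π·0.1172) = 0.249182 rev/s → ×60 = 14.9509 rpm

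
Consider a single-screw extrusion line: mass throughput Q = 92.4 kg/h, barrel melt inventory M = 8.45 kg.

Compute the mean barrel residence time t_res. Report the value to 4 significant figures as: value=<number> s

value=329.2 s

Convert throughput: Q = 92.4 kg/h = 92.4/3600 = 0.0256667 kg/s
t_res = M / Q_s = 8.45 ÷ 0.0256667 = 329.221 s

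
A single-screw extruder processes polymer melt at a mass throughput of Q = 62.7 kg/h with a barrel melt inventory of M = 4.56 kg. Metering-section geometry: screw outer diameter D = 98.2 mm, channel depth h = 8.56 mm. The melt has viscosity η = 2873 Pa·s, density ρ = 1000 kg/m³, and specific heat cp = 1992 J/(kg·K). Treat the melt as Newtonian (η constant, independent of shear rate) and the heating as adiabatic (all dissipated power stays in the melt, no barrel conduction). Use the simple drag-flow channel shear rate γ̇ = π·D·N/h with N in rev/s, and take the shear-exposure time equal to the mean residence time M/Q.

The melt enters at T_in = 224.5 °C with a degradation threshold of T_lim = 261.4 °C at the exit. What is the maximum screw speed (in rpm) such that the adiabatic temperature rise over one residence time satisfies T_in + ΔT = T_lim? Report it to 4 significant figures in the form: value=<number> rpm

value=16.46 rpm

Convert throughput: Q = 62.7 kg/h = 62.7/3600 = 0.0174167 kg/s
Mean residence time: t_res = M/Q_s = 4.56 kg / 0.0174167 kg/s = 261.818 s
Convert to metres: D = 0.0982 m, h = 0.00856 m
ΔT_a = T_lim − T_in = 261.4 °C − 224.5 °C = 36.9 K
Invert ΔT = ηγ̇²t_res/(ρcp) for γ̇: γ̇_max² = ΔT_a ρ cp / (η t_res) = 36.9·1000·1992 / (2873·261.818) = 97.7193 s⁻²
γ̇_max = √97.7193 = 9.88531 s⁻¹
N_max = γ̇_max h / (πD) = 9.88531·0.00856/(π·0.0982) = 0.274285 rev/s → ×60 = 16.4571 rpm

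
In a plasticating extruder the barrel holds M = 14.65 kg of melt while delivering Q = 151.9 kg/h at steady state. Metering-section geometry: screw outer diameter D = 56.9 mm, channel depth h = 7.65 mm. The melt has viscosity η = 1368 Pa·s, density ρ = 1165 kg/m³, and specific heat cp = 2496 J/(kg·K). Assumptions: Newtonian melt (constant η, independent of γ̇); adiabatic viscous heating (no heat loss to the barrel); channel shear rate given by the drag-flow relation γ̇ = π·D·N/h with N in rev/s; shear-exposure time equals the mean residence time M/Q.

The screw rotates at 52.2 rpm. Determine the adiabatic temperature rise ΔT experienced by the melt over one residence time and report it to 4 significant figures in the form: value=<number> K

Throughput in SI: Q_s = 151.9 kg/h ÷ 3600 s/h = 0.0421944 kg/s
t_res = M / Q_s = 14.65 ÷ 0.0421944 = 347.202 s
D = 56.9 mm = 0.0569 m;  h = 7.65 mm = 0.00765 m;  N = 52.2 rpm / 60 = 0.87 rev/s
γ̇ = π D N / h = (π)(0.0569)(0.87) / 0.00765 = 20.3292 s⁻¹
Adiabatic rise: ΔT = η γ̇² t_res / (ρ cp) = 1368·(20.3292)²·347.202 / (1165·2496) = 67.5053 K

value=67.51 K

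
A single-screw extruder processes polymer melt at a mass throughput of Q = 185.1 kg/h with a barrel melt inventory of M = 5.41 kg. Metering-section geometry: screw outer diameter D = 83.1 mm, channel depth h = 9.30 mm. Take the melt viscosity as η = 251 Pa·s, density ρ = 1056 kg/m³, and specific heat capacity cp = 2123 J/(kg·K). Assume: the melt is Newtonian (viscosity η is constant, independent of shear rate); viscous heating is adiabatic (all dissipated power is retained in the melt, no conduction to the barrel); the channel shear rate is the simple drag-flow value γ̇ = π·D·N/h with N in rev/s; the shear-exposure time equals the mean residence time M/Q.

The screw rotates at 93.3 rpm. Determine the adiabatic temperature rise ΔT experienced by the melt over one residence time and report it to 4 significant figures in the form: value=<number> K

Q_s = Q / 3600 = 185.1 / 3600 = 0.0514167 kg/s
t_res = M / Q_s = 5.41 ÷ 0.0514167 = 105.219 s
Geometry in metres: D = 83.1 mm → 0.0831 m, h = 9.30 mm → 0.0093 m; screw speed N = 93.3 rpm = 1.555 rev/s
γ̇ = π D N / h = (π)(0.0831)(1.555) / 0.0093 = 43.6514 s⁻¹
Adiabatic rise: ΔT = η γ̇² t_res / (ρ cp) = 251·(43.6514)²·105.219 / (1056·2123) = 22.4466 K

value=22.45 K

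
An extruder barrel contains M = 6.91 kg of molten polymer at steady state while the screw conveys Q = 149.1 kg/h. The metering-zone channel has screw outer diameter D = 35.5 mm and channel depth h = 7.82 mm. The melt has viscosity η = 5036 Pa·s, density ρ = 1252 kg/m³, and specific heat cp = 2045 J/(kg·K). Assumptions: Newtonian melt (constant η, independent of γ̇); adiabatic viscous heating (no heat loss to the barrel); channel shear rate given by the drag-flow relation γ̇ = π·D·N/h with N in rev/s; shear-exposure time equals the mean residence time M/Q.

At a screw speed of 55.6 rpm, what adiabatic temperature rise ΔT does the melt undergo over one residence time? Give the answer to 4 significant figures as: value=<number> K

Q_s = Q / 3600 = 149.1 / 3600 = 0.0414167 kg/s
t_res = M / Q_s = 6.91 / 0.0414167 = 166.841 s
Geometry in metres: D = 35.5 mm → 0.0355 m, h = 7.82 mm → 0.00782 m; screw speed N = 55.6 rpm = 0.926667 rev/s
Shear rate: γ̇ = πDN/h = π·0.0355·0.926667/0.00782 = 13.2158 s⁻¹
Adiabatic rise: ΔT = η γ̇² t_res / (ρ cp) = 5036·(13.2158)²·166.841 / (1252·2045) = 57.3167 K

value=57.32 K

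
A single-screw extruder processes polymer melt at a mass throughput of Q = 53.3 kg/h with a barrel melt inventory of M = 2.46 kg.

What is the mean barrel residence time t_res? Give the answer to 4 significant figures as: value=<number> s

value=166.2 s

Throughput in SI: Q_s = 53.3 kg/h ÷ 3600 s/h = 0.0148056 kg/s
t_res = M / Q_s = 2.46 ÷ 0.0148056 = 166.154 s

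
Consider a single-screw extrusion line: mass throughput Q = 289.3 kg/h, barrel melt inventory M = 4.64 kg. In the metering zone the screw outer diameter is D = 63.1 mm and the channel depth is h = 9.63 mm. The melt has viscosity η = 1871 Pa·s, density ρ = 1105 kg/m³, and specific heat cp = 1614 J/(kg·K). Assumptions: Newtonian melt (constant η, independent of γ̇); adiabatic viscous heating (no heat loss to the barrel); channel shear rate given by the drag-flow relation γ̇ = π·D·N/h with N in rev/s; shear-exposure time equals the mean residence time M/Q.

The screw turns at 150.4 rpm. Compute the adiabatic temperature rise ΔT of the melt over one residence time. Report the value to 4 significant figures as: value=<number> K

Q_s = Q / 3600 = 289.3 / 3600 = 0.0803611 kg/s
t_res = M / Q_s = 4.64 ÷ 0.0803611 = 57.7394 s
Geometry in metres: D = 63.1 mm → 0.0631 m, h = 9.63 mm → 0.00963 m; screw speed N = 150.4 rpm = 2.50667 rev/s
γ̇ = π·D·N / h = π · 0.0631 · 2.50667 / 0.00963 = 51.6 s⁻¹
ΔT = η·γ̇²·t_res/(ρ·cp) = [1871 × 51.6² × 57.7394] / [1105 × 1614] = 161.279 K

value=161.3 K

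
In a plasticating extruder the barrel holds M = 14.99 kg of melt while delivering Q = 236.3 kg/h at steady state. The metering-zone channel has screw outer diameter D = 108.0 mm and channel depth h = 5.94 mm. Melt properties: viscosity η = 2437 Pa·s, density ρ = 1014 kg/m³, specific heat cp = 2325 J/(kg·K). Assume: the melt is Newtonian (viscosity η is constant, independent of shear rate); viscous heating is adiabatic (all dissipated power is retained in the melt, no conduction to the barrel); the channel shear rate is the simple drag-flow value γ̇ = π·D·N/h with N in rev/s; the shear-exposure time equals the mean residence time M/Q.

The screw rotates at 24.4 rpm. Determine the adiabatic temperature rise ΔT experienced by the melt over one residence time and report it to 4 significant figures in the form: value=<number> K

Throughput in SI: Q_s = 236.3 kg/h ÷ 3600 s/h = 0.0656389 kg/s
t_res = M / Q_s = 14.99 / 0.0656389 = 228.371 s
Geometry in metres: D = 108.0 mm → 0.108 m, h = 5.94 mm → 0.00594 m; screw speed N = 24.4 rpm = 0.406667 rev/s
γ̇ = π D N / h = (π)(0.108)(0.406667) / 0.00594 = 23.2287 s⁻¹
Adiabatic rise: ΔT = η γ̇² t_res / (ρ cp) = 2437·(23.2287)²·228.371 / (1014·2325) = 127.376 K

value=127.4 K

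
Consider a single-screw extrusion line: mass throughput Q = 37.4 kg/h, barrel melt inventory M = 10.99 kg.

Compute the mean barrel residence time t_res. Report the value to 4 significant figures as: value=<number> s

value=1058. s

Throughput in SI: Q_s = 37.4 kg/h ÷ 3600 s/h = 0.0103889 kg/s
t_res = M / Q_s = 10.99 ÷ 0.0103889 = 1057.86 s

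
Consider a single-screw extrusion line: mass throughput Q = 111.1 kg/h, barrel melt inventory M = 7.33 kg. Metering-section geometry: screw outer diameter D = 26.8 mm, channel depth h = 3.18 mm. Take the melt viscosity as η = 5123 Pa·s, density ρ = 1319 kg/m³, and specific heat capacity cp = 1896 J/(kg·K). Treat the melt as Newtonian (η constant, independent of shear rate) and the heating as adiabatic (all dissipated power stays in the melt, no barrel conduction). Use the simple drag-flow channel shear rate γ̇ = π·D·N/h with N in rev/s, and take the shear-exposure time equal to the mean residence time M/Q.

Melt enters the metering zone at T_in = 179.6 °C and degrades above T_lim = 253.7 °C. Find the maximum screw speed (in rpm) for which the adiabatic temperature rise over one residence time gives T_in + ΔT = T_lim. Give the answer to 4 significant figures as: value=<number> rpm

value=27.97 rpm

Q_s = Q / 3600 = 111.1 / 3600 = 0.0308611 kg/s
t_res = M / Q_s = 7.33 ÷ 0.0308611 = 237.516 s
D = 26.8 mm = 0.0268 m;  h = 3.18 mm = 0.00318 m
Allowable rise: ΔT_a = T_lim − T_in = 253.7 − 179.6 = 74.1 K
γ̇_max² = ΔT_a·ρ·cp / (η·t_res) = [74.1 × 1319 × 1896] / [5123 × 237.516] = 152.295 s⁻²
γ̇_max = sqrt(152.295) = 12.3408 s⁻¹
N_max = γ̇_max·h / (π·D) = 12.3408 · 0.00318 / (π · 0.0268) = 0.466106 rev/s = 27.9664 rpm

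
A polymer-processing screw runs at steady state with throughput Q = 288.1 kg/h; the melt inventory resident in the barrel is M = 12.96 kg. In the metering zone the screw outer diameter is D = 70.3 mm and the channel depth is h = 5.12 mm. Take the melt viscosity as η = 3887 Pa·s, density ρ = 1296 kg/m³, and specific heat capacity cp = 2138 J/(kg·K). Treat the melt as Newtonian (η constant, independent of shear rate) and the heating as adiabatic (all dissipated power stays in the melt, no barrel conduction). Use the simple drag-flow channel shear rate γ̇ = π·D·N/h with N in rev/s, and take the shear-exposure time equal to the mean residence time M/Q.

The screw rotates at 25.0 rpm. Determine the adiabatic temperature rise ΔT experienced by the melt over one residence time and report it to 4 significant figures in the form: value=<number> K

Convert throughput: Q = 288.1 kg/h = 288.1/3600 = 0.0800278 kg/s
t_res = M / Q_s = 12.96 ÷ 0.0800278 = 161.944 s
D = 70.3 mm = 0.0703 m;  h = 5.12 mm = 0.00512 m;  N = 25.0 rpm / 60 = 0.416667 rev/s
Shear rate: γ̇ = πDN/h = π·0.0703·0.416667/0.00512 = 17.9731 s⁻¹
ΔT = η·γ̇²·t_res/(ρ·cp) = [3887 × 17.9731² × 161.944] / [1296 × 2138] = 73.3861 K

value=73.39 K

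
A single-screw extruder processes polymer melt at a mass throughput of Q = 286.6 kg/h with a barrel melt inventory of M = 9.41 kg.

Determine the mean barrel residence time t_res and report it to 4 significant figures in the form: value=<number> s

Throughput in SI: Q_s = 286.6 kg/h ÷ 3600 s/h = 0.0796111 kg/s
Mean residence time: t_res = M/Q_s = 9.41 kg / 0.0796111 kg/s = 118.2 s

value=118.2 s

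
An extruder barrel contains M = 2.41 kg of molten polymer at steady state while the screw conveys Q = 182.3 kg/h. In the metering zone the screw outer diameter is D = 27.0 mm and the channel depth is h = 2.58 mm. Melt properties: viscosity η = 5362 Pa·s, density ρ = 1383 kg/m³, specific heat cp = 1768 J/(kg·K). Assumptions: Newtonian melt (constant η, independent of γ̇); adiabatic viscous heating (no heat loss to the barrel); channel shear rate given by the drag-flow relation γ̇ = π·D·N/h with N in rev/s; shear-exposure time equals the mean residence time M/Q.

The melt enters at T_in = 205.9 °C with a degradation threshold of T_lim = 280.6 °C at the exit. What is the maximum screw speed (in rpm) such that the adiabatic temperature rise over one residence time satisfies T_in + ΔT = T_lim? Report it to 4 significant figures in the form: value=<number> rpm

Convert throughput: Q = 182.3 kg/h = 182.3/3600 = 0.0506389 kg/s
Mean residence time: t_res = M/Q_s = 2.41 kg / 0.0506389 kg/s = 47.5919 s
D = 27.0 mm = 0.027 m;  h = 2.58 mm = 0.00258 m
ΔT_a = T_lim − T_in = 280.6 − 205.9 = 74.7 K
Invert ΔT = ηγ̇²t_res/(ρcp) for γ̇: γ̇_max² = ΔT_a ρ cp / (η t_res) = 74.7·1383·1768 / (5362·47.5919) = 715.757 s⁻²
Take the square root: γ̇_max = √(715.757) = 26.7536 s⁻¹
N_max = γ̇_max h / (πD) = 26.7536·0.00258/(π·0.027) = 0.813746 rev/s → ×60 = 48.8247 rpm

value=48.82 rpm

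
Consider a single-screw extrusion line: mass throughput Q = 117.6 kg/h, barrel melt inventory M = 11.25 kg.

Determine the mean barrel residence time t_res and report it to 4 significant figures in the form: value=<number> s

value=344.4 s

Throughput in SI: Q_s = 117.6 kg/h ÷ 3600 s/h = 0.0326667 kg/s
t_res = M / Q_s = 11.25 ÷ 0.0326667 = 344.388 s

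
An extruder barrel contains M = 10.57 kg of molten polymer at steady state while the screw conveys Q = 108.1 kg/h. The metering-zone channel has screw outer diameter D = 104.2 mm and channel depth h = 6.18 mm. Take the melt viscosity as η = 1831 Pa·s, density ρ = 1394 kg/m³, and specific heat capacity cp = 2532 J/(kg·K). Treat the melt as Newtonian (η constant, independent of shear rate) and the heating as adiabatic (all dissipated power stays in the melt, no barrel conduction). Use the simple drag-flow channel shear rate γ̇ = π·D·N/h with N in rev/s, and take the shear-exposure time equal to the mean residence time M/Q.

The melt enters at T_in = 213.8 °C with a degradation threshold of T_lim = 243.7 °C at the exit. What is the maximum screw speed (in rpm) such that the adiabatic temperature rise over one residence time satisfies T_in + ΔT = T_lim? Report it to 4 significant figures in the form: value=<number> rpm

value=14.49 rpm

Throughput in SI: Q_s = 108.1 kg/h ÷ 3600 s/h = 0.0300278 kg/s
t_res = M / Q_s = 10.57 / 0.0300278 = 352.007 s
Geometry in SI: D = 104.2 mm → 0.1042 m, h = 6.18 mm → 0.00618 m
Allowable rise: ΔT_a = T_lim − T_in = 243.7 − 213.8 = 29.9 K
Invert ΔT = ηγ̇²t_res/(ρcp) for γ̇: γ̇_max² = ΔT_a ρ cp / (η t_res) = 29.9·1394·2532 / (1831·352.007) = 163.741 s⁻²
γ̇_max = √163.741 = 12.7961 s⁻¹
Solve γ̇ = πDN/h for N: N_max = γ̇_max·h/(π·D) = 12.7961 × 0.00618 / (π × 0.1042) = 0.241574 rev/s = 14.4944 rpm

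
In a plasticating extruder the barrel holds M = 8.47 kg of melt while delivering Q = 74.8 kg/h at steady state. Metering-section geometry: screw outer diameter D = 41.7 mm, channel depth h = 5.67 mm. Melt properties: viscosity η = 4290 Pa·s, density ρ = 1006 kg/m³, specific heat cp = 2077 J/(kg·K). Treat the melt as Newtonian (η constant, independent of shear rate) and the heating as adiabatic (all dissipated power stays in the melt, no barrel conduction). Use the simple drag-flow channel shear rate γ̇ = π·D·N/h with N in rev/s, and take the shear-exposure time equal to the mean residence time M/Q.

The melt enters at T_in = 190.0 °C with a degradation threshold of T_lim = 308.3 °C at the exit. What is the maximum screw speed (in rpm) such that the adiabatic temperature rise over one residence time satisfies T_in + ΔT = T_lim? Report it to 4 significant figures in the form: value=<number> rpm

value=30.87 rpm

Q_s = Q / 3600 = 74.8 / 3600 = 0.0207778 kg/s
t_res = M / Q_s = 8.47 ÷ 0.0207778 = 407.647 s
Convert to metres: D = 0.0417 m, h = 0.00567 m
ΔT_a = T_lim − T_in = 308.3 °C − 190.0 °C = 118.3 K
γ̇_max² = ΔT_a·ρ·cp / (η·t_res) = [118.3 × 1006 × 2077] / [4290 × 407.647] = 141.344 s⁻²
γ̇_max = √141.344 = 11.8888 s⁻¹
N_max = γ̇_max h / (πD) = 11.8888·0.00567/(π·0.0417) = 0.51456 rev/s → ×60 = 30.8736 rpm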